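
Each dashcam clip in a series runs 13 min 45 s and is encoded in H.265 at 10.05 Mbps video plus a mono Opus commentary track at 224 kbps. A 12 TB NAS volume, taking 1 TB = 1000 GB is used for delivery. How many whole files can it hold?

11326

13 min 45 s = 825 s
Audio: 224 kbps = 0.224 Mbps.
Total bitrate: 10.274 Mbps.
Per item: 10.274 Mbps × 825 s = 8,476 Mb = 1,060 MB.
Capacity: 12 TB = 96,000,000 Mb; 11326.03 items → 11326 complete.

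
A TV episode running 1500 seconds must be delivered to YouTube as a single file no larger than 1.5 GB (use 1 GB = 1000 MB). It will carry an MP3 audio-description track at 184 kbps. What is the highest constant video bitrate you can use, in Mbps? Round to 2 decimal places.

Budget: 1.5 GB = 12000.0 Mb.
Total bitrate budget: 12000.0 Mb / 1500 s = 8.000 Mbps.
Audio: 184 kbps = 0.184 Mbps.
Video: 8.000 − 0.184 = 7.816 Mbps.

7.82 Mbps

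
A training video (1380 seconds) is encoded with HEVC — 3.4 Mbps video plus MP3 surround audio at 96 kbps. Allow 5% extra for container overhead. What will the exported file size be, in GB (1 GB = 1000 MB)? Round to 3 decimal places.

0.633 GB

Audio: 96 kbps = 0.096 Mbps.
Total bitrate: 3.4 + 0.096 = 3.496 Mbps.
Stream data: 3.496 Mbps × 1380 s = 4824.5 Mb.
With 5% container overhead: ×1.05.
5,066 Mb ÷ 8 = 633.2 MB → 0.6332 GB.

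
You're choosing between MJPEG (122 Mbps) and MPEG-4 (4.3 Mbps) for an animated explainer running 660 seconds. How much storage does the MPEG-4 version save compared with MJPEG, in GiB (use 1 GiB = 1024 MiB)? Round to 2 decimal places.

9.04 GiB

MJPEG: 122.000 Mbps × 660 s = 80520.0 Mb = 9.374 GiB.
MPEG-4: 4.300 Mbps × 660 s = 2838.0 Mb = 0.330 GiB.
Saving: 9.374 − 0.330 = 9.043 GiB.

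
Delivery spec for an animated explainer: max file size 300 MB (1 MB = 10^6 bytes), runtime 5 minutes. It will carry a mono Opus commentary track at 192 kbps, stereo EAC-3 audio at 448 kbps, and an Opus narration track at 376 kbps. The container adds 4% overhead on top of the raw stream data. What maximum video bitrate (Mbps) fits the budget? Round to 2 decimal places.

Budget: 300 MB = 2400.0 Mb.
Stream payload after overhead: 2400.0 / 1.04 = 2307.7 Mb.
5 min = 300 s
Total bitrate budget: 2307.7 Mb / 300 s = 7.692 Mbps.
Audio total: 192 + 448 + 376 = 1016 kbps = 1.016 Mbps.
Video: 7.692 − 1.016 = 6.676 Mbps.

6.68 Mbps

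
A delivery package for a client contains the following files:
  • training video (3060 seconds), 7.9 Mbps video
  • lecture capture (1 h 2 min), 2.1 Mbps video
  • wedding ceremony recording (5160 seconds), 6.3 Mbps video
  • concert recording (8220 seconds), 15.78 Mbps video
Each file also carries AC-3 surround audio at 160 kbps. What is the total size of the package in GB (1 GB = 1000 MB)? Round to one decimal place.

24.7 GB

Audio: 160 kbps = 0.160 Mbps.
training video: 8.060 Mbps × 3060 s = 24663.6 Mb
lecture capture: 2.260 Mbps × 3720 s = 8407.2 Mb
wedding ceremony recording: 6.460 Mbps × 5160 s = 33333.6 Mb
concert recording: 15.940 Mbps × 8220 s = 131026.8 Mb
Total: 197431.2 Mb = 24678.9 MB.
= 24.68 GB.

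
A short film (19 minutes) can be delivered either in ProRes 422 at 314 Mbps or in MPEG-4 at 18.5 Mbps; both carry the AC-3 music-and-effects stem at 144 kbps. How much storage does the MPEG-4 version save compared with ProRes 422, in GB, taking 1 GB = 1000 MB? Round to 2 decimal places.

42.11 GB

19 min = 1140 s
Audio: 144 kbps = 0.144 Mbps.
ProRes 422: 314.144 Mbps × 1140 s = 358124.2 Mb = 44.766 GB.
MPEG-4: 18.644 Mbps × 1140 s = 21254.2 Mb = 2.657 GB.
Saving: 44.766 − 2.657 = 42.109 GB.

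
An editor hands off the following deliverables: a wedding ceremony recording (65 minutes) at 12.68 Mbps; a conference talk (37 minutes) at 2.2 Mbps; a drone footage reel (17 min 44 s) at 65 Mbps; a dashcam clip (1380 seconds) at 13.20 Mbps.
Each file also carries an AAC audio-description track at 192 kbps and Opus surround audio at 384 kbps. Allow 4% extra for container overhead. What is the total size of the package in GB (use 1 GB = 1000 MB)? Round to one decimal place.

19.1 GB

Audio total: 192 + 384 = 576 kbps = 0.576 Mbps.
wedding ceremony recording: 13.256 Mbps × 3900 s × 1.04 = 53766.3 Mb
conference talk: 2.776 Mbps × 2220 s × 1.04 = 6409.2 Mb
drone footage reel: 65.576 Mbps × 1064 s × 1.04 = 72563.8 Mb
dashcam clip: 13.776 Mbps × 1380 s × 1.04 = 19771.3 Mb
Total: 152510.7 Mb = 19063.8 MB.
= 19.06 GB.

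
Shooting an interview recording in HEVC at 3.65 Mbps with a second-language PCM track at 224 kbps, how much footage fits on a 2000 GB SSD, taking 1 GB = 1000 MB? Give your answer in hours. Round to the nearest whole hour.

Audio: 224 kbps = 0.224 Mbps.
Total bitrate: 3.65 + 0.224 = 3.874 Mbps.
Capacity: 2000 GB = 16,000,000 Mb.
Recording time: 16,000,000 / 3.874 = 4,130,098 s ≈ 1,147 hours.

1147 hours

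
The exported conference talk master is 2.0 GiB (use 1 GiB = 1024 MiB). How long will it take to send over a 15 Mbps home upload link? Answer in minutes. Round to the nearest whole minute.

File: 2.0 GiB = 17179.9 Mb.
At 15 Mbps: 17179.9 / 15 = 1145.3 s ≈ 19.1 minutes.

19 minutes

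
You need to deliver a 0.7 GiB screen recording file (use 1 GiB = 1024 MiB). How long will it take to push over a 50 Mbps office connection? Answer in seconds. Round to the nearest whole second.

File: 0.7 GiB = 6013.0 Mb.
At 50 Mbps: 6013.0 / 50 = 120.3 s ≈ 120 seconds.

120 seconds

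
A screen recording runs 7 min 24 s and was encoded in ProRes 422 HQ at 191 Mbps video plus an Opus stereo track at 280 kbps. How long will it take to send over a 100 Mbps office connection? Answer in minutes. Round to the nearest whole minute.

7 min 24 s = 444 s
Audio: 280 kbps = 0.280 Mbps.
Total bitrate: 191.280 Mbps.
File: 191.280 Mbps × 444 s = 84928.3 Mb.
At 100 Mbps: 84928.3 / 100 = 849.3 s ≈ 14.2 minutes.

14 minutes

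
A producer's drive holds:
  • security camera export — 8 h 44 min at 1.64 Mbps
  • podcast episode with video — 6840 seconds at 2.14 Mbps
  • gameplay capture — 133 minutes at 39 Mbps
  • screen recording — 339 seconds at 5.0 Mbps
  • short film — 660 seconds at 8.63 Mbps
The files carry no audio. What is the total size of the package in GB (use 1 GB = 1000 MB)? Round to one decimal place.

48.1 GB

security camera export: 1.640 Mbps × 31440 s = 51561.6 Mb
podcast episode with video: 2.140 Mbps × 6840 s = 14637.6 Mb
gameplay capture: 39.000 Mbps × 7980 s = 311220.0 Mb
screen recording: 5.000 Mbps × 339 s = 1695.0 Mb
short film: 8.630 Mbps × 660 s = 5695.8 Mb
Total: 384810.0 Mb = 48101.2 MB.
= 48.10 GB.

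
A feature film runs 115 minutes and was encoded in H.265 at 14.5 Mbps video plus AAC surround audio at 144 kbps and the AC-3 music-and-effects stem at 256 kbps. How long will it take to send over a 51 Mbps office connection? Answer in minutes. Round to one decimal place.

115 min = 6900 s
Audio total: 144 + 256 = 400 kbps = 0.400 Mbps.
Total bitrate: 14.900 Mbps.
File: 14.900 Mbps × 6900 s = 102810.0 Mb.
At 51 Mbps: 102810.0 / 51 = 2015.9 s ≈ 33.6 minutes.

33.6 minutes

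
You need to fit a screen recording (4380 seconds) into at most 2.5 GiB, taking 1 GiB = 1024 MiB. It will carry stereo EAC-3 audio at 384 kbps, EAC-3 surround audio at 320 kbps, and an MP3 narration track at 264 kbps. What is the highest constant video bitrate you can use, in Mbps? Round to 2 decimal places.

3.93 Mbps

Budget: 2.5 GiB = 21474.8 Mb.
Total bitrate budget: 21474.8 Mb / 4380 s = 4.903 Mbps.
Audio total: 384 + 320 + 264 = 968 kbps = 0.968 Mbps.
Video: 4.903 − 0.968 = 3.935 Mbps.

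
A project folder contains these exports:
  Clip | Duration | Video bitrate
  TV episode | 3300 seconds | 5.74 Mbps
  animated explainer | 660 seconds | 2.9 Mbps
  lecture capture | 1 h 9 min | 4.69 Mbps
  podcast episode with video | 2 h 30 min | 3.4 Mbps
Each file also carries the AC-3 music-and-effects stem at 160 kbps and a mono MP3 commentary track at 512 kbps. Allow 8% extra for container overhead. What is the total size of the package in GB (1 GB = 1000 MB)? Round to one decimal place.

Audio total: 160 + 512 = 672 kbps = 0.672 Mbps.
TV episode: 6.412 Mbps × 3300 s × 1.08 = 22852.4 Mb
animated explainer: 3.572 Mbps × 660 s × 1.08 = 2546.1 Mb
lecture capture: 5.362 Mbps × 4140 s × 1.08 = 23974.6 Mb
podcast episode with video: 4.072 Mbps × 9000 s × 1.08 = 39579.8 Mb
Total: 88952.9 Mb = 11119.1 MB.
= 11.12 GB.

11.1 GB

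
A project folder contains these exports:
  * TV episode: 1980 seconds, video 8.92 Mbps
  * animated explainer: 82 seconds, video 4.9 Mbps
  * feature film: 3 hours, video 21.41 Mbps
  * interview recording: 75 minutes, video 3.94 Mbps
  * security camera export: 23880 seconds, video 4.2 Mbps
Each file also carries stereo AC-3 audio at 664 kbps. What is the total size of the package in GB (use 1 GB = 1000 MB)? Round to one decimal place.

49.3 GB

Audio: 664 kbps = 0.664 Mbps.
TV episode: 9.584 Mbps × 1980 s = 18976.3 Mb
animated explainer: 5.564 Mbps × 82 s = 456.2 Mb
feature film: 22.074 Mbps × 10800 s = 238399.2 Mb
interview recording: 4.604 Mbps × 4500 s = 20718.0 Mb
security camera export: 4.864 Mbps × 23880 s = 116152.3 Mb
Total: 394702.1 Mb = 49337.8 MB.
= 49.34 GB.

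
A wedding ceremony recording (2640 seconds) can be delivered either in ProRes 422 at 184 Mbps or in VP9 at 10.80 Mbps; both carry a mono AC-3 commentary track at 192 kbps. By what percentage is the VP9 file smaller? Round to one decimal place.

Audio: 192 kbps = 0.192 Mbps.
ProRes 422: 184.192 Mbps × 2640 s = 486266.9 Mb = 60.783 GB.
VP9: 10.992 Mbps × 2640 s = 29018.9 Mb = 3.627 GB.
Reduction: (1 − 3.627/60.783) × 100 = 94.03%.

94.0%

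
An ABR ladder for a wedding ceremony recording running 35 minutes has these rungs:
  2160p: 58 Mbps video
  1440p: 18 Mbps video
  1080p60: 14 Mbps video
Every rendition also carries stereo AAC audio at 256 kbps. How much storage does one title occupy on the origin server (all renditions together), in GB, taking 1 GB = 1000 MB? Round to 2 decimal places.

23.83 GB

35 min = 2100 s
Audio: 256 kbps = 0.256 Mbps.
Sum of rendition bitrates: (58+0.256) + (18+0.256) + (14+0.256) = 90.768 Mbps.
× 2100 s = 190,613 Mb = 23,827 MB = 23.83 GB.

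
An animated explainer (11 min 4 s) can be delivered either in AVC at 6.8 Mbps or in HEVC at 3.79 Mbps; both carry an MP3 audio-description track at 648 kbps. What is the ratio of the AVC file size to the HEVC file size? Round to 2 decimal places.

11 min 4 s = 664 s
Audio: 648 kbps = 0.648 Mbps.
AVC: 7.448 Mbps × 664 s = 4945.5 Mb = 0.576 GiB.
HEVC: 4.438 Mbps × 664 s = 2946.8 Mb = 0.343 GiB.
Ratio: 0.576 / 0.343 = 1.678.

1.68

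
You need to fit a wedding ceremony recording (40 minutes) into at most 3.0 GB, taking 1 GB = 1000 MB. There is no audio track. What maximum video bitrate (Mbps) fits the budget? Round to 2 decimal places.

10.00 Mbps

Budget: 3.0 GB = 24000.0 Mb.
40 min = 2400 s
Total bitrate budget: 24000.0 Mb / 2400 s = 10.000 Mbps.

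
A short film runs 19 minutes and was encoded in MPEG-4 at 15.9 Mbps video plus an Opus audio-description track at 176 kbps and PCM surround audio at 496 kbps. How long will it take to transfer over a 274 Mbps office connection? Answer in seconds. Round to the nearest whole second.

69 seconds

19 min = 1140 s
Audio total: 176 + 496 = 672 kbps = 0.672 Mbps.
Total bitrate: 16.572 Mbps.
File: 16.572 Mbps × 1140 s = 18892.1 Mb.
At 274 Mbps: 18892.1 / 274 = 68.9 s ≈ 68.9 seconds.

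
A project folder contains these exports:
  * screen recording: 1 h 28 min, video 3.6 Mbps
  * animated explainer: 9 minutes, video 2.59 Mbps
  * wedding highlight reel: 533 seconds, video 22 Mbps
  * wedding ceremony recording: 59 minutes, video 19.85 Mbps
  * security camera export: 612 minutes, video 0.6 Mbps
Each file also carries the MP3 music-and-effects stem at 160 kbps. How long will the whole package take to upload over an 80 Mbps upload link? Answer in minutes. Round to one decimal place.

27.5 minutes

Audio: 160 kbps = 0.160 Mbps.
screen recording: 3.760 Mbps × 5280 s = 19852.8 Mb
animated explainer: 2.750 Mbps × 540 s = 1485.0 Mb
wedding highlight reel: 22.160 Mbps × 533 s = 11811.3 Mb
wedding ceremony recording: 20.010 Mbps × 3540 s = 70835.4 Mb
security camera export: 0.760 Mbps × 36720 s = 27907.2 Mb
Total: 131891.7 Mb = 16486.5 MB.
At 80 Mbps: 131891.7 / 80 = 1649 s ≈ 27.5 minutes.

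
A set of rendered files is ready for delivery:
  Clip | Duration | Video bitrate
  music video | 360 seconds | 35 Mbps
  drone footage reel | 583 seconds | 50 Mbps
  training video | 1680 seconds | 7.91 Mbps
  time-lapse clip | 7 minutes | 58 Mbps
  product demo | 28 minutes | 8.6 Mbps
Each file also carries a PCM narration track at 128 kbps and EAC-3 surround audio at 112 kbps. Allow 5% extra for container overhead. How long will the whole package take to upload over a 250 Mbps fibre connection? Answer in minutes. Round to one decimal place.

Audio total: 128 + 112 = 240 kbps = 0.240 Mbps.
music video: 35.240 Mbps × 360 s × 1.05 = 13320.7 Mb
drone footage reel: 50.240 Mbps × 583 s × 1.05 = 30754.4 Mb
training video: 8.150 Mbps × 1680 s × 1.05 = 14376.6 Mb
time-lapse clip: 58.240 Mbps × 420 s × 1.05 = 25683.8 Mb
product demo: 8.840 Mbps × 1680 s × 1.05 = 15593.8 Mb
Total: 99729.3 Mb = 12466.2 MB.
At 250 Mbps: 99729.3 / 250 = 399 s ≈ 6.65 minutes.

6.6 minutes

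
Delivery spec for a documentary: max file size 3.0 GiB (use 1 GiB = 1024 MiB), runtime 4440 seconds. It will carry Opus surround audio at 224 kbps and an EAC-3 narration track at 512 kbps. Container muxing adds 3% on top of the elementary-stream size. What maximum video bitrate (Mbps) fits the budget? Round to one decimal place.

Budget: 3.0 GiB = 25769.8 Mb.
Stream payload after overhead: 25769.8 / 1.03 = 25019.2 Mb.
Total bitrate budget: 25019.2 Mb / 4440 s = 5.635 Mbps.
Audio total: 224 + 512 = 736 kbps = 0.736 Mbps.
Video: 5.635 − 0.736 = 4.899 Mbps.

4.9 Mbps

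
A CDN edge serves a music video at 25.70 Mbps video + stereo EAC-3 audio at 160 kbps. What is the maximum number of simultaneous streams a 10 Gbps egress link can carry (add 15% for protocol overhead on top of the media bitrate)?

Audio: 160 kbps = 0.160 Mbps.
Per-viewer media rate: 25.860 Mbps.
On the wire with 15% overhead: 29.739 Mbps.
10 Gbps = 10,000 Mbps; 10,000 / 29.739 = 336.26 → 336 viewers.

336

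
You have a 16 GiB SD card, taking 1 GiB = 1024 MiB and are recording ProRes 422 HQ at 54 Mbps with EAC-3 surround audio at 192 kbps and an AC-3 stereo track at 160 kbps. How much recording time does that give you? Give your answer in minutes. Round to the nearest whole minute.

Audio total: 192 + 160 = 352 kbps = 0.352 Mbps.
Total bitrate: 54 + 0.352 = 54.352 Mbps.
Capacity: 16 GiB = 137,439 Mb.
Recording time: 137,439 / 54.352 = 2,529 s ≈ 42.1 minutes.

42 minutes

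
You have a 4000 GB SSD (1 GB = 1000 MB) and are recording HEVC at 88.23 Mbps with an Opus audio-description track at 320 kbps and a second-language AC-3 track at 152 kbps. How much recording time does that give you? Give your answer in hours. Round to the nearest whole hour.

Audio total: 320 + 152 = 472 kbps = 0.472 Mbps.
Total bitrate: 88.23 + 0.472 = 88.702 Mbps.
Capacity: 4000 GB = 32,000,000 Mb.
Recording time: 32,000,000 / 88.702 = 360,758 s ≈ 100 hours.

100 hours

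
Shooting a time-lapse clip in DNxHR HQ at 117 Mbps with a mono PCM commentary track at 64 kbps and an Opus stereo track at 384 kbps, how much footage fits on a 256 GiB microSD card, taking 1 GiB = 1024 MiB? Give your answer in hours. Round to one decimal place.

Audio total: 64 + 384 = 448 kbps = 0.448 Mbps.
Total bitrate: 117 + 0.448 = 117.448 Mbps.
Capacity: 256 GiB = 2,199,023 Mb.
Recording time: 2,199,023 / 117.448 = 18,723 s ≈ 5.20 hours.

5.2 hours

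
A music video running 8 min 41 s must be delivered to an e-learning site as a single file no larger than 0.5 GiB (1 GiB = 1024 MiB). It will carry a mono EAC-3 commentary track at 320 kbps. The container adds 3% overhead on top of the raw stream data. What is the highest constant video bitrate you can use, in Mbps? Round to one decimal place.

7.7 Mbps

Budget: 0.5 GiB = 4295.0 Mb.
Stream payload after overhead: 4295.0 / 1.03 = 4169.9 Mb.
8 min 41 s = 521 s
Total bitrate budget: 4169.9 Mb / 521 s = 8.004 Mbps.
Audio: 320 kbps = 0.320 Mbps.
Video: 8.004 − 0.320 = 7.684 Mbps.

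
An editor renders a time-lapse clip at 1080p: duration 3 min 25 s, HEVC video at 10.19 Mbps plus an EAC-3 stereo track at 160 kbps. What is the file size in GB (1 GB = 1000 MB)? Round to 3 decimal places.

3 min 25 s = 205 s
Audio: 160 kbps = 0.160 Mbps.
Total bitrate: 10.19 + 0.160 = 10.350 Mbps.
Stream data: 10.350 Mbps × 205 s = 2121.8 Mb.
2,122 Mb ÷ 8 = 265.2 MB → 0.2652 GB.

0.265 GB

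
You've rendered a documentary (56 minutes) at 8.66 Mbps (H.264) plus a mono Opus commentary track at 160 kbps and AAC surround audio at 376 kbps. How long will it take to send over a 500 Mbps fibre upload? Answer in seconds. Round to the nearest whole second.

62 seconds

56 min = 3360 s
Audio total: 160 + 376 = 536 kbps = 0.536 Mbps.
Total bitrate: 9.196 Mbps.
File: 9.196 Mbps × 3360 s = 30898.6 Mb.
At 500 Mbps: 30898.6 / 500 = 61.8 s ≈ 61.8 seconds.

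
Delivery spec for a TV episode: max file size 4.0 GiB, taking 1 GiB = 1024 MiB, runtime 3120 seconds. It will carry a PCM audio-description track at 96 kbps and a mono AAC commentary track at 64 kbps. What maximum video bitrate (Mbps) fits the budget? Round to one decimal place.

Budget: 4.0 GiB = 34359.7 Mb.
Total bitrate budget: 34359.7 Mb / 3120 s = 11.013 Mbps.
Audio total: 96 + 64 = 160 kbps = 0.160 Mbps.
Video: 11.013 − 0.160 = 10.853 Mbps.

10.9 Mbps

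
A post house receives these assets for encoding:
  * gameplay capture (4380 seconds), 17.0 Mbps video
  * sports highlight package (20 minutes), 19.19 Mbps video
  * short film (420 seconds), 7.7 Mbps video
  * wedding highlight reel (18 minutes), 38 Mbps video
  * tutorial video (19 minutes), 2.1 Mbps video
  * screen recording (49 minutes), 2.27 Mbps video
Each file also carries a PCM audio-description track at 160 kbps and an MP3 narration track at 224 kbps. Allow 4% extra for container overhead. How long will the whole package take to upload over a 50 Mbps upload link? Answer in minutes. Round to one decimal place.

53.8 minutes

Audio total: 160 + 224 = 384 kbps = 0.384 Mbps.
gameplay capture: 17.384 Mbps × 4380 s × 1.04 = 79187.6 Mb
sports highlight package: 19.574 Mbps × 1200 s × 1.04 = 24428.4 Mb
short film: 8.084 Mbps × 420 s × 1.04 = 3531.1 Mb
wedding highlight reel: 38.384 Mbps × 1080 s × 1.04 = 43112.9 Mb
tutorial video: 2.484 Mbps × 1140 s × 1.04 = 2945.0 Mb
screen recording: 2.654 Mbps × 2940 s × 1.04 = 8114.9 Mb
Total: 161319.8 Mb = 20165.0 MB.
At 50 Mbps: 161319.8 / 50 = 3226 s ≈ 53.8 minutes.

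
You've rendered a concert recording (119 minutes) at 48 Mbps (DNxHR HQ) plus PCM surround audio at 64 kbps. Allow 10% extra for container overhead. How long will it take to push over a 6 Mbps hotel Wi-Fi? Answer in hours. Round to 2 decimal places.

119 min = 7140 s
Audio: 64 kbps = 0.064 Mbps.
Total bitrate: 48.064 Mbps.
File: 48.064 Mbps × 7140 s = 343177.0 Mb.
With 10% container overhead: ×1.10. → 377494.7 Mb.
At 6 Mbps: 377494.7 / 6 = 62915.8 s ≈ 17.5 hours.

17.48 hours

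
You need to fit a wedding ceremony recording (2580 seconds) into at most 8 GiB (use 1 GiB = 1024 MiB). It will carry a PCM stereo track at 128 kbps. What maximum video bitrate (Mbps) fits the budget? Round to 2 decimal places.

26.51 Mbps

Budget: 8 GiB = 68719.5 Mb.
Total bitrate budget: 68719.5 Mb / 2580 s = 26.635 Mbps.
Audio: 128 kbps = 0.128 Mbps.
Video: 26.635 − 0.128 = 26.507 Mbps.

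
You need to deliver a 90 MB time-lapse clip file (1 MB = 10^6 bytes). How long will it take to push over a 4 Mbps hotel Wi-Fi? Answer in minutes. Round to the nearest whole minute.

File: 90 MB = 720.0 Mb.
At 4 Mbps: 720.0 / 4 = 180.0 s ≈ 3 minutes.

3 minutes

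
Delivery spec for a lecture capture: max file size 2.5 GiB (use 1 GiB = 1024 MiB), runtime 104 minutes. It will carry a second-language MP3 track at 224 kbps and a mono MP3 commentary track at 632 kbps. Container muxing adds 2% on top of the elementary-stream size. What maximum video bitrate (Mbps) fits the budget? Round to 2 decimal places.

2.52 Mbps

Budget: 2.5 GiB = 21474.8 Mb.
Stream payload after overhead: 21474.8 / 1.02 = 21053.8 Mb.
104 min = 6240 s
Total bitrate budget: 21053.8 Mb / 6240 s = 3.374 Mbps.
Audio total: 224 + 632 = 856 kbps = 0.856 Mbps.
Video: 3.374 − 0.856 = 2.518 Mbps.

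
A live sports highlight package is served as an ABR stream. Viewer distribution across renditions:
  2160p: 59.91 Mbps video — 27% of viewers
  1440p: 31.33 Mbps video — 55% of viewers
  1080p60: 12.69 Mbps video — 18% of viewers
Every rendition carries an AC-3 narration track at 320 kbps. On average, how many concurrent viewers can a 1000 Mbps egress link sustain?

27

Audio: 320 kbps = 0.320 Mbps.
Average per-viewer bitrate: 0.27×60.230 + 0.55×31.650 + 0.18×13.010 = 36.011 Mbps.
1000 Mbps = 1,000 Mbps; 1,000 / 36.011 = 27.77 → 27.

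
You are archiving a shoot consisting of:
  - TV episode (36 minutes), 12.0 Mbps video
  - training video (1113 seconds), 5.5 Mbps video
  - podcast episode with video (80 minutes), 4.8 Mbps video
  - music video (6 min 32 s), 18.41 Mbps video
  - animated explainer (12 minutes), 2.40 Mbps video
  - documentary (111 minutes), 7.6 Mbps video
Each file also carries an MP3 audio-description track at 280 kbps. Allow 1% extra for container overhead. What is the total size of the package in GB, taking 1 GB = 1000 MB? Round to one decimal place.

Audio: 280 kbps = 0.280 Mbps.
TV episode: 12.280 Mbps × 2160 s × 1.01 = 26790.0 Mb
training video: 5.780 Mbps × 1113 s × 1.01 = 6497.5 Mb
podcast episode with video: 5.080 Mbps × 4800 s × 1.01 = 24627.8 Mb
music video: 18.690 Mbps × 392 s × 1.01 = 7399.7 Mb
animated explainer: 2.680 Mbps × 720 s × 1.01 = 1948.9 Mb
documentary: 7.880 Mbps × 6660 s × 1.01 = 53005.6 Mb
Total: 120269.6 Mb = 15033.7 MB.
= 15.03 GB.

15.0 GB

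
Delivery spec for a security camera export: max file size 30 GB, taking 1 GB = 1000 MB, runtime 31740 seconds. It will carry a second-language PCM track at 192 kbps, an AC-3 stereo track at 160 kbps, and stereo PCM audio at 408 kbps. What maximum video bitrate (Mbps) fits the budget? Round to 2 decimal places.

Budget: 30 GB = 240000.0 Mb.
Total bitrate budget: 240000.0 Mb / 31740 s = 7.561 Mbps.
Audio total: 192 + 160 + 408 = 760 kbps = 0.760 Mbps.
Video: 7.561 − 0.760 = 6.801 Mbps.

6.80 Mbps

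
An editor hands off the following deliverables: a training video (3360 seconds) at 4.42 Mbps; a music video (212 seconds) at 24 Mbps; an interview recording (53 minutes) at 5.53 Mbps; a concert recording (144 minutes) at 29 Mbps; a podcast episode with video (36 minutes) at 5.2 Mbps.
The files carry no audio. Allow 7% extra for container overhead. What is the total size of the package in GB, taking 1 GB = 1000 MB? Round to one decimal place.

training video: 4.420 Mbps × 3360 s × 1.07 = 15890.8 Mb
music video: 24.000 Mbps × 212 s × 1.07 = 5444.2 Mb
interview recording: 5.530 Mbps × 3180 s × 1.07 = 18816.4 Mb
concert recording: 29.000 Mbps × 8640 s × 1.07 = 268099.2 Mb
podcast episode with video: 5.200 Mbps × 2160 s × 1.07 = 12018.2 Mb
Total: 320268.8 Mb = 40033.6 MB.
= 40.03 GB.

40.0 GB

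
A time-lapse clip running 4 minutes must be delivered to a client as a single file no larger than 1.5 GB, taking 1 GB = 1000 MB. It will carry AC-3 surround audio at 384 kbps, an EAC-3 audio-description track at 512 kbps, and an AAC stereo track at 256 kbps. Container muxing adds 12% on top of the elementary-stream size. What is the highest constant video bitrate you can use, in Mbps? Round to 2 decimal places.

Budget: 1.5 GB = 12000.0 Mb.
Stream payload after overhead: 12000.0 / 1.12 = 10714.3 Mb.
4 min = 240 s
Total bitrate budget: 10714.3 Mb / 240 s = 44.643 Mbps.
Audio total: 384 + 512 + 256 = 1152 kbps = 1.152 Mbps.
Video: 44.643 − 1.152 = 43.491 Mbps.

43.49 Mbps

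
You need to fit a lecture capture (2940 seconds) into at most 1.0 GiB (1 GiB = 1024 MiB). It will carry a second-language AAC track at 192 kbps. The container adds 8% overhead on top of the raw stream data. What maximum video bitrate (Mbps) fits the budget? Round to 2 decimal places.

Budget: 1.0 GiB = 8589.9 Mb.
Stream payload after overhead: 8589.9 / 1.08 = 7953.6 Mb.
Total bitrate budget: 7953.6 Mb / 2940 s = 2.705 Mbps.
Audio: 192 kbps = 0.192 Mbps.
Video: 2.705 − 0.192 = 2.513 Mbps.

2.51 Mbps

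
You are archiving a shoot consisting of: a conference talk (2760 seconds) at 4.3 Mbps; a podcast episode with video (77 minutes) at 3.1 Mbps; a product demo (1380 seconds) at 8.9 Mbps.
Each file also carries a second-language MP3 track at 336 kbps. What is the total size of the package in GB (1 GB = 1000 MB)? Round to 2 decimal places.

Audio: 336 kbps = 0.336 Mbps.
conference talk: 4.636 Mbps × 2760 s = 12795.4 Mb
podcast episode with video: 3.436 Mbps × 4620 s = 15874.3 Mb
product demo: 9.236 Mbps × 1380 s = 12745.7 Mb
Total: 41415.4 Mb = 5176.9 MB.
= 5.177 GB.

5.18 GB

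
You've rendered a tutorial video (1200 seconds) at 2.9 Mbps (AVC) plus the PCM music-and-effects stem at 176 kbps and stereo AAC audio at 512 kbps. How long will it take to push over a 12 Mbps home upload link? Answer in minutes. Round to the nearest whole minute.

Audio total: 176 + 512 = 688 kbps = 0.688 Mbps.
Total bitrate: 3.588 Mbps.
File: 3.588 Mbps × 1200 s = 4305.6 Mb.
At 12 Mbps: 4305.6 / 12 = 358.8 s ≈ 5.98 minutes.

6 minutes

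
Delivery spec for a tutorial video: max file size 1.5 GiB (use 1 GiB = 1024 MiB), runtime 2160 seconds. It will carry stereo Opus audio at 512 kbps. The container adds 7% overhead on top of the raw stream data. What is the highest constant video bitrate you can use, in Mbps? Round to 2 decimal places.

5.06 Mbps

Budget: 1.5 GiB = 12884.9 Mb.
Stream payload after overhead: 12884.9 / 1.07 = 12042.0 Mb.
Total bitrate budget: 12042.0 Mb / 2160 s = 5.575 Mbps.
Audio: 512 kbps = 0.512 Mbps.
Video: 5.575 − 0.512 = 5.063 Mbps.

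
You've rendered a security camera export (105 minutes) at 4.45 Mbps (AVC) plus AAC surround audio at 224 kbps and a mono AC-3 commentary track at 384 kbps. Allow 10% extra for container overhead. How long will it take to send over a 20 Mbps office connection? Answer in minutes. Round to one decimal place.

105 min = 6300 s
Audio total: 224 + 384 = 608 kbps = 0.608 Mbps.
Total bitrate: 5.058 Mbps.
File: 5.058 Mbps × 6300 s = 31865.4 Mb.
With 10% container overhead: ×1.10. → 35051.9 Mb.
At 20 Mbps: 35051.9 / 20 = 1752.6 s ≈ 29.2 minutes.

29.2 minutes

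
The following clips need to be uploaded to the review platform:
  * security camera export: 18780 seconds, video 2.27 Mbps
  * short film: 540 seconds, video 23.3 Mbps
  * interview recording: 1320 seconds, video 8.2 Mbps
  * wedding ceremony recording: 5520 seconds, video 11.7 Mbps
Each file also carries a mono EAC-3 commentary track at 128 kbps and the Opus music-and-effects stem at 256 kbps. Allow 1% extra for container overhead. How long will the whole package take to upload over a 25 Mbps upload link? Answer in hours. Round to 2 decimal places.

Audio total: 128 + 256 = 384 kbps = 0.384 Mbps.
security camera export: 2.654 Mbps × 18780 s × 1.01 = 50340.5 Mb
short film: 23.684 Mbps × 540 s × 1.01 = 12917.3 Mb
interview recording: 8.584 Mbps × 1320 s × 1.01 = 11444.2 Mb
wedding ceremony recording: 12.084 Mbps × 5520 s × 1.01 = 67370.7 Mb
Total: 142072.7 Mb = 17759.1 MB.
At 25 Mbps: 142072.7 / 25 = 5683 s ≈ 1.58 hours.

1.58 hours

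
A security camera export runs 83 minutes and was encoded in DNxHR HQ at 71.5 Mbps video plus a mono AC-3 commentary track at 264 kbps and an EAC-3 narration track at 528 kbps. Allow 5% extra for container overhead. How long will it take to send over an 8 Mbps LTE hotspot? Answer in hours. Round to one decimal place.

83 min = 4980 s
Audio total: 264 + 528 = 792 kbps = 0.792 Mbps.
Total bitrate: 72.292 Mbps.
File: 72.292 Mbps × 4980 s = 360014.2 Mb.
With 5% container overhead: ×1.05. → 378014.9 Mb.
At 8 Mbps: 378014.9 / 8 = 47251.9 s ≈ 13.1 hours.

13.1 hours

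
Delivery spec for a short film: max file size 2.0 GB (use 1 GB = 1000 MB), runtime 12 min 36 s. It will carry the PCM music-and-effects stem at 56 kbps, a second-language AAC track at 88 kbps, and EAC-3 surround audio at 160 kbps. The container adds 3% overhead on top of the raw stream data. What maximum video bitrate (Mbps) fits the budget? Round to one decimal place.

Budget: 2.0 GB = 16000.0 Mb.
Stream payload after overhead: 16000.0 / 1.03 = 15534.0 Mb.
12 min 36 s = 756 s
Total bitrate budget: 15534.0 Mb / 756 s = 20.548 Mbps.
Audio total: 56 + 88 + 160 = 304 kbps = 0.304 Mbps.
Video: 20.548 − 0.304 = 20.244 Mbps.

20.2 Mbps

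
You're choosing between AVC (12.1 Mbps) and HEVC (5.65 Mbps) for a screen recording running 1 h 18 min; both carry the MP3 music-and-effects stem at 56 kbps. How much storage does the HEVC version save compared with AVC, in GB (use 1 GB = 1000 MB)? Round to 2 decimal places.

3.77 GB

1 h 18 min = 78 min = 4680 s
Audio: 56 kbps = 0.056 Mbps.
AVC: 12.156 Mbps × 4680 s = 56890.1 Mb = 7.111 GB.
HEVC: 5.706 Mbps × 4680 s = 26704.1 Mb = 3.338 GB.
Saving: 7.111 − 3.338 = 3.773 GB.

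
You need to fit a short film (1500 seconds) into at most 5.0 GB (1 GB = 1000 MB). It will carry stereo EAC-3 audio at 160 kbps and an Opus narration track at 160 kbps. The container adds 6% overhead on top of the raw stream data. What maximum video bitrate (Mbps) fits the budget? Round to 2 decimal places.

24.84 Mbps

Budget: 5.0 GB = 40000.0 Mb.
Stream payload after overhead: 40000.0 / 1.06 = 37735.8 Mb.
Total bitrate budget: 37735.8 Mb / 1500 s = 25.157 Mbps.
Audio total: 160 + 160 = 320 kbps = 0.320 Mbps.
Video: 25.157 − 0.320 = 24.837 Mbps.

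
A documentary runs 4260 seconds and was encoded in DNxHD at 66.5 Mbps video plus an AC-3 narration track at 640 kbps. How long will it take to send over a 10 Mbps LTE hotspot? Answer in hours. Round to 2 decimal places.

7.94 hours

Audio: 640 kbps = 0.640 Mbps.
Total bitrate: 67.140 Mbps.
File: 67.140 Mbps × 4260 s = 286016.4 Mb.
At 10 Mbps: 286016.4 / 10 = 28601.6 s ≈ 7.94 hours.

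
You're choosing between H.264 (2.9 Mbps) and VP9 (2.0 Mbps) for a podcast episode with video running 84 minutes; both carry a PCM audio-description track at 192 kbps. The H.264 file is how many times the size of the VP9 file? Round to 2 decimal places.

1.41

84 min = 5040 s
Audio: 192 kbps = 0.192 Mbps.
H.264: 3.092 Mbps × 5040 s = 15583.7 Mb = 1.814 GiB.
VP9: 2.192 Mbps × 5040 s = 11047.7 Mb = 1.286 GiB.
Ratio: 1.814 / 1.286 = 1.411.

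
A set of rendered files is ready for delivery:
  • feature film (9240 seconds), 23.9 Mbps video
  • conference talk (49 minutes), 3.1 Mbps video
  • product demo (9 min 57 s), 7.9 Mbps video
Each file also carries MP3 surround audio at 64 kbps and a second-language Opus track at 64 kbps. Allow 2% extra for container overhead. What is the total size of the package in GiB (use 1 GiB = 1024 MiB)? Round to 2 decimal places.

Audio total: 64 + 64 = 128 kbps = 0.128 Mbps.
feature film: 24.028 Mbps × 9240 s × 1.02 = 226459.1 Mb
conference talk: 3.228 Mbps × 2940 s × 1.02 = 9680.1 Mb
product demo: 8.028 Mbps × 597 s × 1.02 = 4888.6 Mb
Total: 241027.8 Mb = 30128.5 MB.
= 28.06 GiB.

28.06 GiB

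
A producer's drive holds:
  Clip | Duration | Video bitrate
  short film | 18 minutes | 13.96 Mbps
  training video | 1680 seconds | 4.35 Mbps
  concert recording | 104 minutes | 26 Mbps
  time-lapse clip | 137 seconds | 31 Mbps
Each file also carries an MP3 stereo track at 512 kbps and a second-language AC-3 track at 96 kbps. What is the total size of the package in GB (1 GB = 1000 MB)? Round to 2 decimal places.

24.30 GB

Audio total: 512 + 96 = 608 kbps = 0.608 Mbps.
short film: 14.568 Mbps × 1080 s = 15733.4 Mb
training video: 4.958 Mbps × 1680 s = 8329.4 Mb
concert recording: 26.608 Mbps × 6240 s = 166033.9 Mb
time-lapse clip: 31.608 Mbps × 137 s = 4330.3 Mb
Total: 194427.1 Mb = 24303.4 MB.
= 24.30 GB.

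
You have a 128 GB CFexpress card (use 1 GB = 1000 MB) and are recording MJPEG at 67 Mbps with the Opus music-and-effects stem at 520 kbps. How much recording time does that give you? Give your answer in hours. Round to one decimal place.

4.2 hours

Audio: 520 kbps = 0.520 Mbps.
Total bitrate: 67 + 0.520 = 67.520 Mbps.
Capacity: 128 GB = 1,024,000 Mb.
Recording time: 1,024,000 / 67.520 = 15,166 s ≈ 4.21 hours.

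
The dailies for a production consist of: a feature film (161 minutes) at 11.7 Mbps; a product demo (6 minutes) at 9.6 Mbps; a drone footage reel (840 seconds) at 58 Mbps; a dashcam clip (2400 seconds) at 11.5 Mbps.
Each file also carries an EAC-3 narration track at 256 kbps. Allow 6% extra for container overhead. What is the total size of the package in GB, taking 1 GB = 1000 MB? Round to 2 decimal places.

26.00 GB

Audio: 256 kbps = 0.256 Mbps.
feature film: 11.956 Mbps × 9660 s × 1.06 = 122424.7 Mb
product demo: 9.856 Mbps × 360 s × 1.06 = 3761.0 Mb
drone footage reel: 58.256 Mbps × 840 s × 1.06 = 51871.1 Mb
dashcam clip: 11.756 Mbps × 2400 s × 1.06 = 29907.3 Mb
Total: 207964.1 Mb = 25995.5 MB.
= 26.00 GB.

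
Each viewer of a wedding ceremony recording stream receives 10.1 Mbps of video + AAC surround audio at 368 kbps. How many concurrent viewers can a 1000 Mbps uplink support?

95

Audio: 368 kbps = 0.368 Mbps.
Per-viewer media rate: 10.468 Mbps.
1000 Mbps = 1,000 Mbps; 1,000 / 10.468 = 95.53 → 95 viewers.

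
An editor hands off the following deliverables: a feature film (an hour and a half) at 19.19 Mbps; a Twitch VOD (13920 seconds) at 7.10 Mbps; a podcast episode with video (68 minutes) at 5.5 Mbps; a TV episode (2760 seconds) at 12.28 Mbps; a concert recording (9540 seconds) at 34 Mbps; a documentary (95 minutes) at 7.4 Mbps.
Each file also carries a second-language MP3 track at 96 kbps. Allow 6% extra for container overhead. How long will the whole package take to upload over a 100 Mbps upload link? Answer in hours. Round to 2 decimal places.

Audio: 96 kbps = 0.096 Mbps.
feature film: 19.286 Mbps × 5400 s × 1.06 = 110393.1 Mb
Twitch VOD: 7.196 Mbps × 13920 s × 1.06 = 106178.4 Mb
podcast episode with video: 5.596 Mbps × 4080 s × 1.06 = 24201.6 Mb
TV episode: 12.376 Mbps × 2760 s × 1.06 = 36207.2 Mb
concert recording: 34.096 Mbps × 9540 s × 1.06 = 344792.4 Mb
documentary: 7.496 Mbps × 5700 s × 1.06 = 45290.8 Mb
Total: 667063.5 Mb = 83382.9 MB.
At 100 Mbps: 667063.5 / 100 = 6671 s ≈ 1.85 hours.

1.85 hours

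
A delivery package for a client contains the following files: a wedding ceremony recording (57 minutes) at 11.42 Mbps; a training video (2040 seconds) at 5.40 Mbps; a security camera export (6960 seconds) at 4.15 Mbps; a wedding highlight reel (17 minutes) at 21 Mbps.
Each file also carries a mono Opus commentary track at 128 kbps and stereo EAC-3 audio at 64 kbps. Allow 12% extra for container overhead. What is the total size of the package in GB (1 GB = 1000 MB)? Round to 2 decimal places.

14.41 GB

Audio total: 128 + 64 = 192 kbps = 0.192 Mbps.
wedding ceremony recording: 11.612 Mbps × 3420 s × 1.12 = 44478.6 Mb
training video: 5.592 Mbps × 2040 s × 1.12 = 12776.6 Mb
security camera export: 4.342 Mbps × 6960 s × 1.12 = 33846.8 Mb
wedding highlight reel: 21.192 Mbps × 1020 s × 1.12 = 24209.7 Mb
Total: 115311.7 Mb = 14414.0 MB.
= 14.41 GB.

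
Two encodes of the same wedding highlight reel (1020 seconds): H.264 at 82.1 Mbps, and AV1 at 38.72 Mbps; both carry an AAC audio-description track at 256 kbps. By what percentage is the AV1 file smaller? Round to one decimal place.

Audio: 256 kbps = 0.256 Mbps.
H.264: 82.356 Mbps × 1020 s = 84003.1 Mb = 10.500 GB.
AV1: 38.976 Mbps × 1020 s = 39755.5 Mb = 4.969 GB.
Reduction: (1 − 4.969/10.500) × 100 = 52.67%.

52.7%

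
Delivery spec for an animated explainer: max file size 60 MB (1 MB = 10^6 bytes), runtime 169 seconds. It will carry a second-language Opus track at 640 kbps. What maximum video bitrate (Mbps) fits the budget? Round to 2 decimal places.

2.20 Mbps

Budget: 60 MB = 480.0 Mb.
Total bitrate budget: 480.0 Mb / 169 s = 2.840 Mbps.
Audio: 640 kbps = 0.640 Mbps.
Video: 2.840 − 0.640 = 2.200 Mbps.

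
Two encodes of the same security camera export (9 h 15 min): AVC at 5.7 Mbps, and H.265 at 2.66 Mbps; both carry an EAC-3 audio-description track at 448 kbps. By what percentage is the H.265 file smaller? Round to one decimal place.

49.4%

9 h 15 min = 555 min = 33300 s
Audio: 448 kbps = 0.448 Mbps.
AVC: 6.148 Mbps × 33300 s = 204728.4 Mb = 23.834 GiB.
H.265: 3.108 Mbps × 33300 s = 103496.4 Mb = 12.049 GiB.
Reduction: (1 − 12.049/23.834) × 100 = 49.45%.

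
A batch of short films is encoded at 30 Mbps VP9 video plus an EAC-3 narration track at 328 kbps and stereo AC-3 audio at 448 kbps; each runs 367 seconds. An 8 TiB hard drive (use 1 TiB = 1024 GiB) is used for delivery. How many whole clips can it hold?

6230

Audio total: 328 + 448 = 776 kbps = 0.776 Mbps.
Total bitrate: 30.776 Mbps.
Per item: 30.776 Mbps × 367 s = 11,295 Mb = 1,412 MB.
Capacity: 8 TiB = 70,368,744 Mb; 6230.19 items → 6230 complete.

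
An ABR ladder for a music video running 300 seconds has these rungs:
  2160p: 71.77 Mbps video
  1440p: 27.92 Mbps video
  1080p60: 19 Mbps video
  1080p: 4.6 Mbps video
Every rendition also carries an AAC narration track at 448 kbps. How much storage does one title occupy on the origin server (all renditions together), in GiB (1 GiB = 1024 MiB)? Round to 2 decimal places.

Audio: 448 kbps = 0.448 Mbps.
Sum of rendition bitrates: (71.77+0.448) + (27.92+0.448) + (19+0.448) + (4.6+0.448) = 125.082 Mbps.
× 300 s = 37,525 Mb = 4,691 MB = 4.368 GiB.

4.37 GiB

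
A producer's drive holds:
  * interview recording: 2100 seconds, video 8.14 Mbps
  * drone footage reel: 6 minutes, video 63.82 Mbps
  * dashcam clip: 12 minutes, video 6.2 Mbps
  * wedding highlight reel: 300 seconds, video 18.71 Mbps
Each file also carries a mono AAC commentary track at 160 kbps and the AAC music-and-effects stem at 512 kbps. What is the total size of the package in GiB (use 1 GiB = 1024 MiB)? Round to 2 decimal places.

Audio total: 160 + 512 = 672 kbps = 0.672 Mbps.
interview recording: 8.812 Mbps × 2100 s = 18505.2 Mb
drone footage reel: 64.492 Mbps × 360 s = 23217.1 Mb
dashcam clip: 6.872 Mbps × 720 s = 4947.8 Mb
wedding highlight reel: 19.382 Mbps × 300 s = 5814.6 Mb
Total: 52484.8 Mb = 6560.6 MB.
= 6.110 GiB.

6.11 GiB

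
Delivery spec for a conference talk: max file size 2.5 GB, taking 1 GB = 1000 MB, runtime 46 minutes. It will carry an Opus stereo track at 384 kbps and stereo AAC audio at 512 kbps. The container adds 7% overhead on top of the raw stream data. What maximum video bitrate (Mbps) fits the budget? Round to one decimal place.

Budget: 2.5 GB = 20000.0 Mb.
Stream payload after overhead: 20000.0 / 1.07 = 18691.6 Mb.
46 min = 2760 s
Total bitrate budget: 18691.6 Mb / 2760 s = 6.772 Mbps.
Audio total: 384 + 512 = 896 kbps = 0.896 Mbps.
Video: 6.772 − 0.896 = 5.876 Mbps.

5.9 Mbps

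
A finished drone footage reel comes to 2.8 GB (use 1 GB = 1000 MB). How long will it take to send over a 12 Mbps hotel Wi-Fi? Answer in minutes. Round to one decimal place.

31.1 minutes

File: 2.8 GB = 22400.0 Mb.
At 12 Mbps: 22400.0 / 12 = 1866.7 s ≈ 31.1 minutes.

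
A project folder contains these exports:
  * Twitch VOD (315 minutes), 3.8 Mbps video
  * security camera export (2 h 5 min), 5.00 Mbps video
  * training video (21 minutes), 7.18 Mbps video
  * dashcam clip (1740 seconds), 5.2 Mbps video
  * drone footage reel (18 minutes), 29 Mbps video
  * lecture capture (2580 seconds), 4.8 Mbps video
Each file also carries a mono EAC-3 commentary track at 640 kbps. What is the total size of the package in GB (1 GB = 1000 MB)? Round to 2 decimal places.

24.03 GB

Audio: 640 kbps = 0.640 Mbps.
Twitch VOD: 4.440 Mbps × 18900 s = 83916.0 Mb
security camera export: 5.640 Mbps × 7500 s = 42300.0 Mb
training video: 7.820 Mbps × 1260 s = 9853.2 Mb
dashcam clip: 5.840 Mbps × 1740 s = 10161.6 Mb
drone footage reel: 29.640 Mbps × 1080 s = 32011.2 Mb
lecture capture: 5.440 Mbps × 2580 s = 14035.2 Mb
Total: 192277.2 Mb = 24034.7 MB.
= 24.03 GB.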